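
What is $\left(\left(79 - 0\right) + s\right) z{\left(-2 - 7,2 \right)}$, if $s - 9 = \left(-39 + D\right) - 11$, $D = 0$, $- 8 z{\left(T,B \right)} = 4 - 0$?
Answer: $-19$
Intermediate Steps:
$z{\left(T,B \right)} = - \frac{1}{2}$ ($z{\left(T,B \right)} = - \frac{4 - 0}{8} = - \frac{4 + 0}{8} = \left(- \frac{1}{8}\right) 4 = - \frac{1}{2}$)
$s = -41$ ($s = 9 + \left(\left(-39 + 0\right) - 11\right) = 9 - 50 = -41$)
$\left(\left(79 - 0\right) + s\right) z{\left(-2 - 7,2 \right)} = \left(\left(79 - 0\right) - 41\right) \left(- \frac{1}{2}\right) = \left(\left(79 + 0\right) - 41\right) \left(- \frac{1}{2}\right) = \left(79 - 41\right) \left(- \frac{1}{2}\right) = 38 \left(- \frac{1}{2}\right) = -19$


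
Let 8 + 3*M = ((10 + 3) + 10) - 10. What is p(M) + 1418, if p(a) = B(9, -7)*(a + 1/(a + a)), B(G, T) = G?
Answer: 14357/10 ≈ 1435.7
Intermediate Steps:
M = 5/3 (M = -8/3 + (((10 + 3) + 10) - 10)/3 = -8/3 + ((13 + 10) - 10)/3 = -8/3 + (23 - 10)/3 = -8/3 + (⅓)*13 = -8/3 + 13/3 = 5/3 ≈ 1.6667)
p(a) = 9*a + 9/(2*a) (p(a) = 9*(a + 1/(a + a)) = 9*(a + 1/(2*a)) = 9*a + 9/(2*a))
p(M) + 1418 = (9*(5/3) + 9/(2*(5/3))) + 1418 = (15 + (9/2)*(⅗)) + 1418 = (15 + 27/10) + 1418 = 177/10 + 1418 = 14357/10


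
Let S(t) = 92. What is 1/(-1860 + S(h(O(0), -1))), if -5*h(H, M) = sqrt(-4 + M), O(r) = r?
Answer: -1/1768 ≈ -0.00056561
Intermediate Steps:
h(H, M) = -sqrt(-4 + M)/5
1/(-1860 + S(h(O(0), -1))) = 1/(-1860 + 92) = 1/(-1768) = -1/1768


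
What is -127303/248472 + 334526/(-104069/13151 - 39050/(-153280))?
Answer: -16755473177481008647/383594794965144 ≈ -43680.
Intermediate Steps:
-127303/248472 + 334526/(-104069/13151 - 39050/(-153280)) = -127303*1/248472 + 334526/(-104069*1/13151 - 39050*(-1/153280)) = -127303/248472 + 334526/(-104069/13151 + 3905/15328) = -127303/248472 + 334526/(-1543814977/201578528) = -127303/248472 + 334526*(-201578528/1543814977) = -127303/248472 - 67433258657728/1543814977 = -16755473177481008647/383594794965144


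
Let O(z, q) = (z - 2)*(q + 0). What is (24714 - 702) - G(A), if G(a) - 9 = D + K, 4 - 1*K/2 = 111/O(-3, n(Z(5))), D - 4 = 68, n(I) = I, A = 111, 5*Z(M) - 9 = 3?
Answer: 47809/2 ≈ 23905.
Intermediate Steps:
Z(M) = 12/5 (Z(M) = 9/5 + (1/5)*3 = 9/5 + 3/5 = 12/5)
D = 72 (D = 4 + 68 = 72)
O(z, q) = q*(-2 + z) (O(z, q) = (-2 + z)*q = q*(-2 + z))
K = 53/2 (K = 8 - 222/(12*(-2 - 3)/5) = 8 - 222/((12/5)*(-5)) = 8 - 222/(-12) = 8 - 222*(-1)/12 = 8 - 2*(-37/4) = 8 + 37/2 = 53/2 ≈ 26.500)
G(a) = 215/2 (G(a) = 9 + (72 + 53/2) = 9 + 197/2 = 215/2)
(24714 - 702) - G(A) = (24714 - 702) - 1*215/2 = 24012 - 215/2 = 47809/2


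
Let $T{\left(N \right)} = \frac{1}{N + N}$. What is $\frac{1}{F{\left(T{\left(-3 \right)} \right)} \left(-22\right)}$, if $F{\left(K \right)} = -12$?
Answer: $\frac{1}{264} \approx 0.0037879$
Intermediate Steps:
$T{\left(N \right)} = \frac{1}{2 N}$
$\frac{1}{F{\left(T{\left(-3 \right)} \right)} \left(-22\right)} = \frac{1}{\left(-12\right) \left(-22\right)} = \frac{1}{264}$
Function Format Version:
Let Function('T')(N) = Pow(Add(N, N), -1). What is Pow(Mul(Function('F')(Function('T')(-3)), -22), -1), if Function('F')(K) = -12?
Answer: Rational(1, 264) ≈ 0.0037879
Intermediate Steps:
Function('T')(N) = Mul(Rational(1, 2), Pow(N, -1)) (Function('T')(N) = Pow(Mul(2, N), -1) = Mul(Rational(1, 2), Pow(N, -1)))
Pow(Mul(Function('F')(Function('T')(-3)), -22), -1) = Pow(Mul(-12, -22), -1) = Pow(264, -1) = Rational(1, 264)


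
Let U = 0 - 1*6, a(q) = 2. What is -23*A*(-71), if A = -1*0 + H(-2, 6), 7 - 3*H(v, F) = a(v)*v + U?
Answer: 27761/3 ≈ 9253.7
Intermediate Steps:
U = -6 (U = 0 - 6 = -6)
H(v, F) = 13/3 - 2*v/3 (H(v, F) = 7/3 - (2*v - 6)/3 = 7/3 - (-6 + 2*v)/3 = 7/3 + (2 - 2*v/3) = 13/3 - 2*v/3)
A = 17/3 (A = -1*0 + (13/3 - ⅔*(-2)) = 0 + (13/3 + 4/3) = 0 + 17/3 = 17/3 ≈ 5.6667)
-23*A*(-71) = -23*17/3*(-71) = -391/3*(-71) = 27761/3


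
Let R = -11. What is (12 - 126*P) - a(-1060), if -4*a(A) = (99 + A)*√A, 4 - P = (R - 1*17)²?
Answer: 98292 - 961*I*√265/2 ≈ 98292.0 - 7822.0*I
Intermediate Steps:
P = -780 (P = 4 - (-11 - 1*17)² = 4 - (-11 - 17)² = 4 - 1*(-28)² = 4 - 1*784 = 4 - 784 = -780)
a(A) = -√A*(99 + A)/4 (a(A) = -(99 + A)*√A/4 = -√A*(99 + A)/4)
(12 - 126*P) - a(-1060) = (12 - 126*(-780)) - √(-1060)*(-99 - 1*(-1060))/4 = (12 + 98280) - 2*I*√265*(-99 + 1060)/4 = 98292 - 2*I*√265*961/4 = 98292 - 961*I*√265/2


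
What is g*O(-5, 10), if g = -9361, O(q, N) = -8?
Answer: 74888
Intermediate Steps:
g*O(-5, 10) = -9361*(-8) = 74888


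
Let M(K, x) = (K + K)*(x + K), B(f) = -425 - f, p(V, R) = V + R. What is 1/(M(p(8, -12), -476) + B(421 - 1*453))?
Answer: 1/3447 ≈ 0.00029011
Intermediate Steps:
p(V, R) = R + V
M(K, x) = 2*K*(K + x) (M(K, x) = (2*K)*(K + x) = 2*K*(K + x))
1/(M(p(8, -12), -476) + B(421 - 1*453)) = 1/(2*(-12 + 8)*((-12 + 8) - 476) + (-425 - (421 - 1*453))) = 1/(2*(-4)*(-4 - 476) + (-425 - (421 - 453))) = 1/(2*(-4)*(-480) + (-425 - 1*(-32))) = 1/(3840 + (-425 + 32)) = 1/(3840 - 393) = 1/3447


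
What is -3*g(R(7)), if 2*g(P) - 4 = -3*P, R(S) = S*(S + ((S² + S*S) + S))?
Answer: 3522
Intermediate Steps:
R(S) = S*(2*S + 2*S²) (R(S) = S*(S + ((S² + S²) + S)) = S*(S + (2*S² + S)) = S*(S + (S + 2*S²)) = S*(2*S + 2*S²))
g(P) = 2 - 3*P/2 (g(P) = 2 + (-3*P)/2 = 2 - 3*P/2)
-3*g(R(7)) = -3*(2 - 3*7²*(1 + 7)) = -3*(2 - 3*49*8) = -3*(2 - 3/2*784) = -3*(2 - 1176) = -3*(-1174) = 3522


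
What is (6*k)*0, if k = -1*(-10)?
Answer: 0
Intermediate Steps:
k = 10
(6*k)*0 = (6*10)*0 = 60*0 = 0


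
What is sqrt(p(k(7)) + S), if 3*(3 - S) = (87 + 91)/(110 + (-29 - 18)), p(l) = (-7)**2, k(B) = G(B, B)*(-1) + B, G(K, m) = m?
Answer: 5*sqrt(8106)/63 ≈ 7.1455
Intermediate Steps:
k(B) = 0 (k(B) = B*(-1) + B = -B + B = 0)
p(l) = 49
S = 389/189 (S = 3 - (87 + 91)/(3*(110 + (-29 - 18))) = 3 - 178/(3*(110 - 47)) = 3 - 178/(3*63) = 3 - 1/3*178/63 = 3 - 178/189 = 389/189 ≈ 2.0582)
sqrt(p(k(7)) + S) = sqrt(49 + 389/189) = sqrt(9650/189) = 5*sqrt(8106)/63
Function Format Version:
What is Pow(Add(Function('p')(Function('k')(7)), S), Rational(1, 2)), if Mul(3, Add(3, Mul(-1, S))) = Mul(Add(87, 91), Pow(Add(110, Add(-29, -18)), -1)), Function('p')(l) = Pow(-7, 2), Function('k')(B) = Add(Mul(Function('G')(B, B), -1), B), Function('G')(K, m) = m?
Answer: Mul(Rational(5, 63), Pow(8106, Rational(1, 2))) ≈ 7.1455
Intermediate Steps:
Function('k')(B) = 0 (Function('k')(B) = Add(Mul(B, -1), B) = Add(Mul(-1, B), B) = 0)
Function('p')(l) = 49
S = Rational(389, 189) (S = Add(3, Mul(Rational(-1, 3), Mul(Add(87, 91), Pow(Add(110, Add(-29, -18)), -1)))) = Add(3, Mul(Rational(-1, 3), Mul(178, Pow(Add(110, -47), -1)))) = Add(3, Mul(Rational(-1, 3), Mul(178, Pow(63, -1)))) = Add(3, Mul(Rational(-1, 3), Mul(178, Rational(1, 63)))) = Add(3, Mul(Rational(-1, 3), Rational(178, 63))) = Add(3, Rational(-178, 189)) = Rational(389, 189) ≈ 2.0582)
Pow(Add(Function('p')(Function('k')(7)), S), Rational(1, 2)) = Pow(Add(49, Rational(389, 189)), Rational(1, 2)) = Pow(Rational(9650, 189), Rational(1, 2)) = Mul(Rational(5, 63), Pow(8106, Rational(1, 2)))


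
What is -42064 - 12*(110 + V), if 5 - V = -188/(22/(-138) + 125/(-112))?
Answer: -410793140/9857 ≈ -41675.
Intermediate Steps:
V = -1403579/9857 (V = 5 - (-188)/(22/(-138) + 125/(-112)) = 5 - (-188)/(22*(-1/138) + 125*(-1/112)) = 5 - (-188)/(-11/69 - 125/112) = 5 - (-188)/(-9857/7728) = 5 - (-188)*(-7728)/9857 = 5 - 1*1452864/9857 = 5 - 1452864/9857 = -1403579/9857 ≈ -142.39)
-42064 - 12*(110 + V) = -42064 - 12*(110 - 1403579/9857) = -42064 - 12*(-319309/9857) = -42064 + 3831708/9857 = -410793140/9857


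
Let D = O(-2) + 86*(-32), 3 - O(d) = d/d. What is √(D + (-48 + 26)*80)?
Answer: I*√4510 ≈ 67.156*I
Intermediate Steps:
O(d) = 2 (O(d) = 3 - d/d = 3 - 1*1 = 3 - 1 = 2)
D = -2750 (D = 2 + 86*(-32) = 2 - 2752 = -2750)
√(D + (-48 + 26)*80) = √(-2750 + (-48 + 26)*80) = √(-2750 - 22*80) = √(-2750 - 1760) = √(-4510) = I*√4510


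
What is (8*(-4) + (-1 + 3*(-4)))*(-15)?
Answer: 675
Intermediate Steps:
(8*(-4) + (-1 + 3*(-4)))*(-15) = (-32 + (-1 - 12))*(-15) = (-32 - 13)*(-15) = -45*(-15) = 675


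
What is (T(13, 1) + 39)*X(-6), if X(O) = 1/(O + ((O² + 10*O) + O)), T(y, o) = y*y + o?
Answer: -209/36 ≈ -5.8056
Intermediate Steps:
T(y, o) = o + y² (T(y, o) = y² + o = o + y²)
X(O) = 1/(O² + 12*O) (X(O) = 1/(O + (O² + 11*O)) = 1/(O² + 12*O))
(T(13, 1) + 39)*X(-6) = ((1 + 13²) + 39)*(1/((-6)*(12 - 6))) = ((1 + 169) + 39)*(-⅙/6) = (170 + 39)*(-⅙*⅙) = 209*(-1/36) = -209/36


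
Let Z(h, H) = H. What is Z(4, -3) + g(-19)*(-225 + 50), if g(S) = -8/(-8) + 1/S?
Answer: -3207/19 ≈ -168.79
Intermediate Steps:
g(S) = 1 + 1/S (g(S) = -8*(-⅛) + 1/S = 1 + 1/S)
Z(4, -3) + g(-19)*(-225 + 50) = -3 + ((1 - 19)/(-19))*(-225 + 50) = -3 - 1/19*(-18)*(-175) = -3 + (18/19)*(-175) = -3 - 3150/19 = -3207/19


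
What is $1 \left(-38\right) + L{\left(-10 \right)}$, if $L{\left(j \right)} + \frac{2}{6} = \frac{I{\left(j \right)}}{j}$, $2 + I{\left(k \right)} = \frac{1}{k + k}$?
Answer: $- \frac{22877}{600} \approx -38.128$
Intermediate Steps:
$I{\left(k \right)} = -2 + \frac{1}{2 k}$ ($I{\left(k \right)} = -2 + \frac{1}{k + k} = -2 + \frac{1}{2 k}$)
$L{\left(j \right)} = - \frac{1}{3} + \frac{-2 + \frac{1}{2 j}}{j}$
$1 \left(-38\right) + L{\left(-10 \right)} = 1 \left(-38\right) + \frac{3 - - 20 \left(6 - 10\right)}{6 \cdot 100} = -38 + \frac{1}{6} \cdot \frac{1}{100} \left(3 - \left(-20\right) \left(-4\right)\right) = -38 + \frac{1}{6} \cdot \frac{1}{100} \left(3 - 80\right) = -38 + \frac{1}{6} \cdot \frac{1}{100} \left(-77\right) = -38 - \frac{77}{600} = - \frac{22877}{600}$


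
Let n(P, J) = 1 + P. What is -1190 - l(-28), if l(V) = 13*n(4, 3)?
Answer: -1255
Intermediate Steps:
l(V) = 65 (l(V) = 13*(1 + 4) = 13*5 = 65)
-1190 - l(-28) = -1190 - 1*65 = -1190 - 65 = -1255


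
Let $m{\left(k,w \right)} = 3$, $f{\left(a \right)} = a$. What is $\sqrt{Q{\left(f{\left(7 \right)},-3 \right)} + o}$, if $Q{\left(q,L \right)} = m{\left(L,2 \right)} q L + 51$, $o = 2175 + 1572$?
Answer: $3 \sqrt{415} \approx 61.115$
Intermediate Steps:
$o = 3747$
$Q{\left(q,L \right)} = 51 + 3 L q$ ($Q{\left(q,L \right)} = 3 q L + 51 = 3 L q + 51 = 51 + 3 L q$)
$\sqrt{Q{\left(f{\left(7 \right)},-3 \right)} + o} = \sqrt{\left(51 + 3 \left(-3\right) 7\right) + 3747} = \sqrt{\left(51 - 63\right) + 3747} = \sqrt{-12 + 3747} = \sqrt{3735} = 3 \sqrt{415}$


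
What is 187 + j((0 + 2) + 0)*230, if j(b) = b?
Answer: 647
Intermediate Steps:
187 + j((0 + 2) + 0)*230 = 187 + ((0 + 2) + 0)*230 = 187 + (2 + 0)*230 = 187 + 2*230 = 187 + 460 = 647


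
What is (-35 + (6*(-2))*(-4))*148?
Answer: 1924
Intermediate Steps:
(-35 + (6*(-2))*(-4))*148 = (-35 - 12*(-4))*148 = (-35 + 48)*148 = 13*148 = 1924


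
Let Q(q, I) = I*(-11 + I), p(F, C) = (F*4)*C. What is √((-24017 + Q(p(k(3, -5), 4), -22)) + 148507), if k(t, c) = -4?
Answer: 4*√7826 ≈ 353.86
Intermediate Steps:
p(F, C) = 4*C*F (p(F, C) = (4*F)*C = 4*C*F)
√((-24017 + Q(p(k(3, -5), 4), -22)) + 148507) = √((-24017 - 22*(-11 - 22)) + 148507) = √((-24017 - 22*(-33)) + 148507) = √((-24017 + 726) + 148507) = √(-23291 + 148507) = √125216 = 4*√7826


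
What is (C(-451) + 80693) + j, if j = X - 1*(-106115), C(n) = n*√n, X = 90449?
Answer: 277257 - 451*I*√451 ≈ 2.7726e+5 - 9577.8*I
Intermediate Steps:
C(n) = n^(3/2)
j = 196564 (j = 90449 - 1*(-106115) = 90449 + 106115 = 196564)
(C(-451) + 80693) + j = ((-451)^(3/2) + 80693) + 196564 = (-451*I*√451 + 80693) + 196564 = (80693 - 451*I*√451) + 196564 = 277257 - 451*I*√451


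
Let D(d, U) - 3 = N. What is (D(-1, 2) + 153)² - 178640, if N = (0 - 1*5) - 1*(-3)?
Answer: -154924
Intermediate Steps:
N = -2 (N = (0 - 5) + 3 = -5 + 3 = -2)
D(d, U) = 1 (D(d, U) = 3 - 2 = 1)
(D(-1, 2) + 153)² - 178640 = (1 + 153)² - 178640 = 154² - 178640 = 23716 - 178640 = -154924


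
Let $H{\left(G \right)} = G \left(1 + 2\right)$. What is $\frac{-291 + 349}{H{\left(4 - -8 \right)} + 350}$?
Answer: $\frac{29}{193} \approx 0.15026$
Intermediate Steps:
$H{\left(G \right)} = 3 G$ ($H{\left(G \right)} = G 3 = 3 G$)
$\frac{-291 + 349}{H{\left(4 - -8 \right)} + 350} = \frac{-291 + 349}{3 \left(4 - -8\right) + 350} = \frac{58}{3 \left(4 + 8\right) + 350} = \frac{58}{3 \cdot 12 + 350} = \frac{58}{36 + 350} = \frac{58}{386} = 58 \cdot \frac{1}{386} = \frac{29}{193}$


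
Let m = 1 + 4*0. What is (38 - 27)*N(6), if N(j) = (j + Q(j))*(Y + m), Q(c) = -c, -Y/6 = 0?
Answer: 0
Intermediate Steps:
Y = 0 (Y = -6*0 = 0)
m = 1 (m = 1 + 0 = 1)
N(j) = 0 (N(j) = (j - j)*(0 + 1) = 0*1 = 0)
(38 - 27)*N(6) = (38 - 27)*0 = 11*0 = 0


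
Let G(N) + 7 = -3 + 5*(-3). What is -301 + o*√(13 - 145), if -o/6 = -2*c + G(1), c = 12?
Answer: -301 + 588*I*√33 ≈ -301.0 + 3377.8*I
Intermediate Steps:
G(N) = -25 (G(N) = -7 + (-3 + 5*(-3)) = -7 + (-3 - 15) = -7 - 18 = -25)
o = 294 (o = -6*(-2*12 - 25) = -6*(-24 - 25) = -6*(-49) = 294)
-301 + o*√(13 - 145) = -301 + 294*√(13 - 145) = -301 + 294*√(-132) = -301 + 294*(2*I*√33) = -301 + 588*I*√33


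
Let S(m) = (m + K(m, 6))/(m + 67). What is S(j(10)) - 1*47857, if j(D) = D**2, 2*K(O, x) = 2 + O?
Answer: -7991968/167 ≈ -47856.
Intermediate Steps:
K(O, x) = 1 + O/2 (K(O, x) = (2 + O)/2 = 1 + O/2)
S(m) = (1 + 3*m/2)/(67 + m) (S(m) = (m + (1 + m/2))/(m + 67) = (1 + 3*m/2)/(67 + m))
S(j(10)) - 1*47857 = (2 + 3*10**2)/(2*(67 + 10**2)) - 1*47857 = (2 + 3*100)/(2*(67 + 100)) - 47857 = (1/2)*(2 + 300)/167 - 47857 = (1/2)*(1/167)*302 - 47857 = 151/167 - 47857 = -7991968/167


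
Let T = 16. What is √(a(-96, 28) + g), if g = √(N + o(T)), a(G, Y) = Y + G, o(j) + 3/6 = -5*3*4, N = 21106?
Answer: √(-272 + 14*√1718)/2 ≈ 8.7790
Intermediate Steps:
o(j) = -121/2 (o(j) = -½ - 5*3*4 = -½ - 15*4 = -½ - 60 = -121/2)
a(G, Y) = G + Y
g = 7*√1718/2 (g = √(21106 - 121/2) = √(42091/2) = 7*√1718/2 ≈ 145.07)
√(a(-96, 28) + g) = √((-96 + 28) + 7*√1718/2) = √(-68 + 7*√1718/2)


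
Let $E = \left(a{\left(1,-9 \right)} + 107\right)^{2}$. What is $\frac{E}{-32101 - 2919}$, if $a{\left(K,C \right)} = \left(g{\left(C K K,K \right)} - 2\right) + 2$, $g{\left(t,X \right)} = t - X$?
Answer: $- \frac{9409}{35020} \approx -0.26867$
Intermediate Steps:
$a{\left(K,C \right)} = - K + C K^{2}$ ($a{\left(K,C \right)} = \left(\left(C K K - K\right) - 2\right) + 2 = \left(\left(C K^{2} - K\right) - 2\right) + 2 = \left(\left(- K + C K^{2}\right) - 2\right) + 2 = \left(-2 - K + C K^{2}\right) + 2 = - K + C K^{2}$)
$E = 9409$ ($E = \left(1 \left(-1 - 9\right) + 107\right)^{2} = \left(1 \left(-10\right) + 107\right)^{2} = \left(-10 + 107\right)^{2} = 97^{2} = 9409$)
$\frac{E}{-32101 - 2919} = \frac{9409}{-32101 - 2919} = \frac{9409}{-35020} = 9409 \left(- \frac{1}{35020}\right) = - \frac{9409}{35020}$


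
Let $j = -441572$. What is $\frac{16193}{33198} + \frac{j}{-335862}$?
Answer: $\frac{3349653437}{1858324446} \approx 1.8025$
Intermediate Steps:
$\frac{16193}{33198} + \frac{j}{-335862} = \frac{16193}{33198} - \frac{441572}{-335862} = 16193 \cdot \frac{1}{33198} - - \frac{220786}{167931} = \frac{16193}{33198} + \frac{220786}{167931} = \frac{3349653437}{1858324446}$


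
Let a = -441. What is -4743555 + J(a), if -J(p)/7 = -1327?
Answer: -4734266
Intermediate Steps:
J(p) = 9289 (J(p) = -7*(-1327) = 9289)
-4743555 + J(a) = -4743555 + 9289 = -4734266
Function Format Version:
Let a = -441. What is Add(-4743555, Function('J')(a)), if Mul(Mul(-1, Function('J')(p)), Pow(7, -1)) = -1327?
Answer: -4734266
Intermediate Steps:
Function('J')(p) = 9289 (Function('J')(p) = Mul(-7, -1327) = 9289)
Add(-4743555, Function('J')(a)) = Add(-4743555, 9289) = -4734266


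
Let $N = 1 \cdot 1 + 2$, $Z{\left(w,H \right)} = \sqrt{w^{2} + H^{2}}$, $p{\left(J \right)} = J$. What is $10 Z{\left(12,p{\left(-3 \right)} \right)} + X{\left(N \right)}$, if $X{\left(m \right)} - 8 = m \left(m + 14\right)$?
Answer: $59 + 30 \sqrt{17} \approx 182.69$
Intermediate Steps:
$Z{\left(w,H \right)} = \sqrt{H^{2} + w^{2}}$
$N = 3$ ($N = 1 + 2 = 3$)
$X{\left(m \right)} = 8 + m \left(14 + m\right)$ ($X{\left(m \right)} = 8 + m \left(m + 14\right) = 8 + m \left(14 + m\right)$)
$10 Z{\left(12,p{\left(-3 \right)} \right)} + X{\left(N \right)} = 10 \sqrt{\left(-3\right)^{2} + 12^{2}} + \left(8 + 3^{2} + 14 \cdot 3\right) = 10 \sqrt{9 + 144} + \left(8 + 9 + 42\right) = 10 \sqrt{153} + 59 = 10 \cdot 3 \sqrt{17} + 59 = 30 \sqrt{17} + 59 = 59 + 30 \sqrt{17}$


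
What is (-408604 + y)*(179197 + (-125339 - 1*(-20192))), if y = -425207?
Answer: -61743704550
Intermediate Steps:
(-408604 + y)*(179197 + (-125339 - 1*(-20192))) = (-408604 - 425207)*(179197 + (-125339 - 1*(-20192))) = -833811*(179197 + (-125339 + 20192)) = -833811*(179197 - 105147) = -833811*74050 = -61743704550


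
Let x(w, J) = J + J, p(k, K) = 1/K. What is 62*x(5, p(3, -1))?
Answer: -124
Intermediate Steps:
p(k, K) = 1/K
x(w, J) = 2*J
62*x(5, p(3, -1)) = 62*(2/(-1)) = 62*(2*(-1)) = 62*(-2) = -124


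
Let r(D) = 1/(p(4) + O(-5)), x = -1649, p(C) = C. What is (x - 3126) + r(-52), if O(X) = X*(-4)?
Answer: -114599/24 ≈ -4775.0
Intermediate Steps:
O(X) = -4*X
r(D) = 1/24 (r(D) = 1/(4 - 4*(-5)) = 1/(4 + 20) = 1/24)
(x - 3126) + r(-52) = (-1649 - 3126) + 1/24 = -4775 + 1/24 = -114599/24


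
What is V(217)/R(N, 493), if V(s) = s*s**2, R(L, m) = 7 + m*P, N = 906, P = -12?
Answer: -10218313/5909 ≈ -1729.3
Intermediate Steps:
R(L, m) = 7 - 12*m (R(L, m) = 7 + m*(-12) = 7 - 12*m)
V(s) = s**3
V(217)/R(N, 493) = 217**3/(7 - 12*493) = 10218313/(7 - 5916) = 10218313/(-5909) = 10218313*(-1/5909) = -10218313/5909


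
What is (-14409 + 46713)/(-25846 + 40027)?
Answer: 10768/4727 ≈ 2.2780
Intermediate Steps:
(-14409 + 46713)/(-25846 + 40027) = 32304/14181 = 32304*(1/14181) = 10768/4727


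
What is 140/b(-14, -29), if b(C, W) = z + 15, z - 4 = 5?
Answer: 35/6 ≈ 5.8333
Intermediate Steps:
z = 9 (z = 4 + 5 = 9)
b(C, W) = 24 (b(C, W) = 9 + 15 = 24)
140/b(-14, -29) = 140/24 = 140*(1/24) = 35/6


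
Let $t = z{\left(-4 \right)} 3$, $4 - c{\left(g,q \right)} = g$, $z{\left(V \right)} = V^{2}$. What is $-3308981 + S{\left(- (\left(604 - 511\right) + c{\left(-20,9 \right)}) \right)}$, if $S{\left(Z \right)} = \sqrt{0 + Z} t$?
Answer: $-3308981 + 144 i \sqrt{13} \approx -3.309 \cdot 10^{6} + 519.2 i$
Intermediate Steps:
$c{\left(g,q \right)} = 4 - g$
$t = 48$ ($t = \left(-4\right)^{2} \cdot 3 = 16 \cdot 3 = 48$)
$S{\left(Z \right)} = 48 \sqrt{Z}$ ($S{\left(Z \right)} = \sqrt{0 + Z} 48 = \sqrt{Z} 48 = 48 \sqrt{Z}$)
$-3308981 + S{\left(- (\left(604 - 511\right) + c{\left(-20,9 \right)}) \right)} = -3308981 + 48 \sqrt{- (\left(604 - 511\right) + \left(4 - -20\right))} = -3308981 + 48 \sqrt{- (93 + \left(4 + 20\right))} = -3308981 + 48 \sqrt{- (93 + 24)} = -3308981 + 48 \sqrt{\left(-1\right) 117} = -3308981 + 48 \sqrt{-117} = -3308981 + 48 \cdot 3 i \sqrt{13} = -3308981 + 144 i \sqrt{13}$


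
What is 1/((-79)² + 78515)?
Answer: 1/84756 ≈ 1.1799e-5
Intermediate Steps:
1/((-79)² + 78515) = 1/(6241 + 78515) = 1/84756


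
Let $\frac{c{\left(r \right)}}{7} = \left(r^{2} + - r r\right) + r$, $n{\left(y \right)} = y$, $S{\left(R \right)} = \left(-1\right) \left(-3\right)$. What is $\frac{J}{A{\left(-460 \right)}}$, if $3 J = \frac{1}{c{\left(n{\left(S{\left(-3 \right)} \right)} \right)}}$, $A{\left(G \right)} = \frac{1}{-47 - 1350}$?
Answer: $- \frac{1397}{63} \approx -22.175$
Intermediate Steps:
$S{\left(R \right)} = 3$
$A{\left(G \right)} = - \frac{1}{1397}$ ($A{\left(G \right)} = \frac{1}{-1397} = - \frac{1}{1397}$)
$c{\left(r \right)} = 7 r$ ($c{\left(r \right)} = 7 \left(\left(r^{2} + - r r\right) + r\right) = 7 \left(\left(r^{2} - r^{2}\right) + r\right) = 7 \left(0 + r\right) = 7 r$)
$J = \frac{1}{63}$ ($J = \frac{1}{3 \cdot 7 \cdot 3} = \frac{1}{3 \cdot 21} = \frac{1}{3} \cdot \frac{1}{21} = \frac{1}{63} \approx 0.015873$)
$\frac{J}{A{\left(-460 \right)}} = \frac{1}{63 \left(- \frac{1}{1397}\right)} = \frac{1}{63} \left(-1397\right) = - \frac{1397}{63}$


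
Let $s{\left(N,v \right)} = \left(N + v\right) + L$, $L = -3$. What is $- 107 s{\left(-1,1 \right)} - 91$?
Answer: $230$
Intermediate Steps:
$s{\left(N,v \right)} = -3 + N + v$ ($s{\left(N,v \right)} = \left(N + v\right) - 3 = -3 + N + v$)
$- 107 s{\left(-1,1 \right)} - 91 = - 107 \left(-3 - 1 + 1\right) - 91 = \left(-107\right) \left(-3\right) - 91 = 321 - 91 = 230$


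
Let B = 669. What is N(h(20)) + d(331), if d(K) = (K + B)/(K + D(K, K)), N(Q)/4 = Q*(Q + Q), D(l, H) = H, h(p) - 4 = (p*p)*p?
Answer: 169641514868/331 ≈ 5.1251e+8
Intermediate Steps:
h(p) = 4 + p**3 (h(p) = 4 + (p*p)*p = 4 + p**2*p = 4 + p**3)
N(Q) = 8*Q**2 (N(Q) = 4*(Q*(Q + Q)) = 4*(Q*(2*Q)) = 4*(2*Q**2) = 8*Q**2)
d(K) = (669 + K)/(2*K) (d(K) = (K + 669)/(K + K) = (669 + K)/((2*K)) = (669 + K)*(1/(2*K)) = (669 + K)/(2*K))
N(h(20)) + d(331) = 8*(4 + 20**3)**2 + (1/2)*(669 + 331)/331 = 8*(4 + 8000)**2 + (1/2)*(1/331)*1000 = 8*8004**2 + 500/331 = 8*64064016 + 500/331 = 512512128 + 500/331 = 169641514868/331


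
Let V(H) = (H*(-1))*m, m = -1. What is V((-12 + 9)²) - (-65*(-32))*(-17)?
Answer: 35369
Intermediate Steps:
V(H) = H (V(H) = (H*(-1))*(-1) = -H*(-1) = H)
V((-12 + 9)²) - (-65*(-32))*(-17) = (-12 + 9)² - (-65*(-32))*(-17) = (-3)² - 2080*(-17) = 9 - 1*(-35360) = 9 + 35360 = 35369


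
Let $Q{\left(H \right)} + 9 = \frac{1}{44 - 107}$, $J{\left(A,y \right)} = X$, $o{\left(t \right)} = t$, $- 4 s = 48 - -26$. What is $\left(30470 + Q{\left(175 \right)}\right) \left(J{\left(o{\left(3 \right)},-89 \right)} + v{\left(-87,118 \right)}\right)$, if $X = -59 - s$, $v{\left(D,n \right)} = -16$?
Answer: $- \frac{108425873}{63} \approx -1.721 \cdot 10^{6}$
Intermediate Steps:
$s = - \frac{37}{2}$ ($s = - \frac{48 - -26}{4} = - \frac{48 + 26}{4} = \left(- \frac{1}{4}\right) 74 = - \frac{37}{2} \approx -18.5$)
$X = - \frac{81}{2}$ ($X = -59 - - \frac{37}{2} = -59 + \frac{37}{2} = - \frac{81}{2} \approx -40.5$)
$J{\left(A,y \right)} = - \frac{81}{2}$
$Q{\left(H \right)} = - \frac{568}{63}$ ($Q{\left(H \right)} = -9 + \frac{1}{44 - 107} = -9 + \frac{1}{-63} = -9 - \frac{1}{63} = - \frac{568}{63}$)
$\left(30470 + Q{\left(175 \right)}\right) \left(J{\left(o{\left(3 \right)},-89 \right)} + v{\left(-87,118 \right)}\right) = \left(30470 - \frac{568}{63}\right) \left(- \frac{81}{2} - 16\right) = \frac{1919042}{63} \left(- \frac{113}{2}\right) = - \frac{108425873}{63}$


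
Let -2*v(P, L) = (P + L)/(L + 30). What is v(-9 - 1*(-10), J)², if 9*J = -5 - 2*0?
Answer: 4/70225 ≈ 5.6960e-5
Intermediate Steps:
J = -5/9 (J = (-5 - 2*0)/9 = (-5 + 0)/9 = (⅑)*(-5) = -5/9 ≈ -0.55556)
v(P, L) = -(L + P)/(2*(30 + L)) (v(P, L) = -(P + L)/(2*(L + 30)) = -(L + P)/(2*(30 + L)))
v(-9 - 1*(-10), J)² = ((-1*(-5/9) - (-9 - 1*(-10)))/(2*(30 - 5/9)))² = ((5/9 - (-9 + 10))/(2*(265/9)))² = ((½)*(9/265)*(5/9 - 1*1))² = ((½)*(9/265)*(5/9 - 1))² = ((½)*(9/265)*(-4/9))² = (-2/265)² = 4/70225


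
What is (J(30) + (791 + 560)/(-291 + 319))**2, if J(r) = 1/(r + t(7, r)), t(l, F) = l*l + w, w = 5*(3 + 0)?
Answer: 82319329/35344 ≈ 2329.1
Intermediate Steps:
w = 15 (w = 5*3 = 15)
t(l, F) = 15 + l**2 (t(l, F) = l*l + 15 = l**2 + 15 = 15 + l**2)
J(r) = 1/(64 + r) (J(r) = 1/(r + (15 + 7**2)) = 1/(r + (15 + 49)) = 1/(r + 64) = 1/(64 + r))
(J(30) + (791 + 560)/(-291 + 319))**2 = (1/(64 + 30) + (791 + 560)/(-291 + 319))**2 = (1/94 + 1351/28)**2 = (1/94 + 1351*(1/28))**2 = (1/94 + 193/4)**2 = (9073/188)**2 = 82319329/35344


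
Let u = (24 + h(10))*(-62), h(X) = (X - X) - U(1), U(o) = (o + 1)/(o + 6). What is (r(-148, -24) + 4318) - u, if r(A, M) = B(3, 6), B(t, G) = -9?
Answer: 40455/7 ≈ 5779.3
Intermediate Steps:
r(A, M) = -9
U(o) = (1 + o)/(6 + o)
h(X) = -2/7 (h(X) = (X - X) - (1 + 1)/(6 + 1) = 0 - 2/7 = -2/7)
u = -10292/7 (u = (24 - 2/7)*(-62) = (166/7)*(-62) = -10292/7 ≈ -1470.3)
(r(-148, -24) + 4318) - u = (-9 + 4318) - 1*(-10292/7) = 4309 + 10292/7 = 40455/7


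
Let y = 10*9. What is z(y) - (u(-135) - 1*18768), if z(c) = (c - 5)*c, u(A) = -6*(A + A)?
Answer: 24798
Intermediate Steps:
u(A) = -12*A
y = 90
z(c) = c*(-5 + c) (z(c) = (-5 + c)*c = c*(-5 + c))
z(y) - (u(-135) - 1*18768) = 90*(-5 + 90) - (-12*(-135) - 1*18768) = 90*85 - (1620 - 18768) = 7650 - 1*(-17148) = 7650 + 17148 = 24798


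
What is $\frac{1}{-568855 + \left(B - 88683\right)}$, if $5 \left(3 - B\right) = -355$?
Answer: $- \frac{1}{657464} \approx -1.521 \cdot 10^{-6}$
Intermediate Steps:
$B = 74$ ($B = 3 - -71 = 3 + 71 = 74$)
$\frac{1}{-568855 + \left(B - 88683\right)} = \frac{1}{-568855 + \left(74 - 88683\right)} = \frac{1}{-568855 - 88609} = \frac{1}{-657464} = - \frac{1}{657464}$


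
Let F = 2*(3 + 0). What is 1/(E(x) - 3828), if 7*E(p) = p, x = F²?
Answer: -7/26760 ≈ -0.00026158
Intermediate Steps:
F = 6 (F = 2*3 = 6)
x = 36 (x = 6² = 36)
E(p) = p/7
1/(E(x) - 3828) = 1/((⅐)*36 - 3828) = 1/(36/7 - 3828) = 1/(-26760/7) = -7/26760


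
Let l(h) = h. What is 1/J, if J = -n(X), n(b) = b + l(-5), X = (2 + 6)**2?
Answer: -1/59 ≈ -0.016949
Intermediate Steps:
X = 64 (X = 8**2 = 64)
n(b) = -5 + b (n(b) = b - 5 = -5 + b)
J = -59 (J = -(-5 + 64) = -1*59 = -59)
1/J = 1/(-59) = -1/59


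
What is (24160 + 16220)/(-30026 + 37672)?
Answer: 20190/3823 ≈ 5.2812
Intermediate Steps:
(24160 + 16220)/(-30026 + 37672) = 40380/7646 = 40380*(1/7646) = 20190/3823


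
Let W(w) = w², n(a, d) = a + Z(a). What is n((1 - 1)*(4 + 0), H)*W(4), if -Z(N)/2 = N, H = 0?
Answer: 0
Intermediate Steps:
Z(N) = -2*N
n(a, d) = -a (n(a, d) = a - 2*a = -a)
n((1 - 1)*(4 + 0), H)*W(4) = -(1 - 1)*(4 + 0)*4² = -0*4*16 = -1*0*16 = 0*16 = 0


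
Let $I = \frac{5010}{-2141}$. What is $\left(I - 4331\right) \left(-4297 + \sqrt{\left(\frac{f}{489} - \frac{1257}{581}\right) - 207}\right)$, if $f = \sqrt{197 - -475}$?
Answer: $\frac{39866195257}{2141} - \frac{2650766 \sqrt{-4220811093681 + 165067329 \sqrt{42}}}{86896767} \approx 1.862 \cdot 10^{7} - 62663.0 i$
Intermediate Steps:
$I = - \frac{5010}{2141}$ ($I = 5010 \left(- \frac{1}{2141}\right) = - \frac{5010}{2141} \approx -2.34$)
$f = 4 \sqrt{42}$ ($f = \sqrt{197 + 475} = \sqrt{672} = 4 \sqrt{42} \approx 25.923$)
$\left(I - 4331\right) \left(-4297 + \sqrt{\left(\frac{f}{489} - \frac{1257}{581}\right) - 207}\right) = \left(- \frac{5010}{2141} - 4331\right) \left(-4297 + \sqrt{\left(\frac{4 \sqrt{42}}{489} - \frac{1257}{581}\right) - 207}\right) = - \frac{9277681 \left(-4297 + \sqrt{\left(4 \sqrt{42} \cdot \frac{1}{489} - \frac{1257}{581}\right) - 207}\right)}{2141} = - \frac{9277681 \left(-4297 + \sqrt{\left(\frac{4 \sqrt{42}}{489} - \frac{1257}{581}\right) - 207}\right)}{2141} = - \frac{9277681 \left(-4297 + \sqrt{\left(- \frac{1257}{581} + \frac{4 \sqrt{42}}{489}\right) - 207}\right)}{2141} = - \frac{9277681 \left(-4297 + \sqrt{- \frac{121524}{581} + \frac{4 \sqrt{42}}{489}}\right)}{2141} = \frac{39866195257}{2141} - \frac{9277681 \sqrt{- \frac{121524}{581} + \frac{4 \sqrt{42}}{489}}}{2141}$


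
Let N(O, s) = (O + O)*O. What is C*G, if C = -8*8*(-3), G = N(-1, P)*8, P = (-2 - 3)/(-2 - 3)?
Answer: 3072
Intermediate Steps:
P = 1 (P = -5/(-5) = -5*(-⅕) = 1)
N(O, s) = 2*O² (N(O, s) = (2*O)*O = 2*O²)
G = 16 (G = (2*(-1)²)*8 = (2*1)*8 = 2*8 = 16)
C = 192 (C = -64*(-3) = 192)
C*G = 192*16 = 3072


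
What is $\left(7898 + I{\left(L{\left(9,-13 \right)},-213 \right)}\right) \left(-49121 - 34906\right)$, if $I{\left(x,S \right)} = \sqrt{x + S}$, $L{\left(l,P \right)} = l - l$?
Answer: $-663645246 - 84027 i \sqrt{213} \approx -6.6365 \cdot 10^{8} - 1.2263 \cdot 10^{6} i$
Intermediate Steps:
$L{\left(l,P \right)} = 0$
$I{\left(x,S \right)} = \sqrt{S + x}$
$\left(7898 + I{\left(L{\left(9,-13 \right)},-213 \right)}\right) \left(-49121 - 34906\right) = \left(7898 + \sqrt{-213 + 0}\right) \left(-49121 - 34906\right) = \left(7898 + \sqrt{-213}\right) \left(-84027\right) = \left(7898 + i \sqrt{213}\right) \left(-84027\right) = -663645246 - 84027 i \sqrt{213}$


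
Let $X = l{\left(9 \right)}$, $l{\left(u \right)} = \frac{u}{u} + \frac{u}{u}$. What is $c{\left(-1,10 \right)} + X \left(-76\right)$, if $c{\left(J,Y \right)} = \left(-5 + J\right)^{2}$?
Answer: $-116$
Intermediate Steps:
$l{\left(u \right)} = 2$ ($l{\left(u \right)} = 1 + 1 = 2$)
$X = 2$
$c{\left(-1,10 \right)} + X \left(-76\right) = \left(-5 - 1\right)^{2} + 2 \left(-76\right) = \left(-6\right)^{2} - 152 = 36 - 152 = -116$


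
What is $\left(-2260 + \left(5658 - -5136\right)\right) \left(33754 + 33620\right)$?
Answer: $574969716$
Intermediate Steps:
$\left(-2260 + \left(5658 - -5136\right)\right) \left(33754 + 33620\right) = \left(-2260 + \left(5658 + 5136\right)\right) 67374 = \left(-2260 + 10794\right) 67374 = 8534 \cdot 67374 = 574969716$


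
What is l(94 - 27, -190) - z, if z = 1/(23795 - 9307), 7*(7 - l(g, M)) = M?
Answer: 3462625/101416 ≈ 34.143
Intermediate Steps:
l(g, M) = 7 - M/7
z = 1/14488 ≈ 6.9023e-5
l(94 - 27, -190) - z = (7 - ⅐*(-190)) - 1*1/14488 = (7 + 190/7) - 1/14488 = 239/7 - 1/14488 = 3462625/101416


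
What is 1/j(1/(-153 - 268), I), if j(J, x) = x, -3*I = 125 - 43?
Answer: -3/82 ≈ -0.036585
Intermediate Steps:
I = -82/3 (I = -(125 - 43)/3 = -⅓*82 = -82/3 ≈ -27.333)
1/j(1/(-153 - 268), I) = 1/(-82/3) = -3/82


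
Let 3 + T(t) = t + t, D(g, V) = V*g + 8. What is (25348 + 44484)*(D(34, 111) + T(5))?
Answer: 264593448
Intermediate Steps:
D(g, V) = 8 + V*g
T(t) = -3 + 2*t (T(t) = -3 + (t + t) = -3 + 2*t)
(25348 + 44484)*(D(34, 111) + T(5)) = (25348 + 44484)*((8 + 111*34) + (-3 + 2*5)) = 69832*((8 + 3774) + (-3 + 10)) = 69832*(3782 + 7) = 69832*3789 = 264593448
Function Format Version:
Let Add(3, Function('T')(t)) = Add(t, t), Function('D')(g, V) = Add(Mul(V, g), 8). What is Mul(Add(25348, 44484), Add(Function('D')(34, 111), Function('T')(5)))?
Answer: 264593448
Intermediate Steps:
Function('D')(g, V) = Add(8, Mul(V, g))
Function('T')(t) = Add(-3, Mul(2, t)) (Function('T')(t) = Add(-3, Add(t, t)) = Add(-3, Mul(2, t)))
Mul(Add(25348, 44484), Add(Function('D')(34, 111), Function('T')(5))) = Mul(Add(25348, 44484), Add(Add(8, Mul(111, 34)), Add(-3, Mul(2, 5)))) = Mul(69832, Add(Add(8, 3774), Add(-3, 10))) = Mul(69832, Add(3782, 7)) = Mul(69832, 3789) = 264593448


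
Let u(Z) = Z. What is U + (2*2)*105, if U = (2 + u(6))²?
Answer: 484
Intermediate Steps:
U = 64 (U = (2 + 6)² = 8² = 64)
U + (2*2)*105 = 64 + (2*2)*105 = 64 + 4*105 = 64 + 420 = 484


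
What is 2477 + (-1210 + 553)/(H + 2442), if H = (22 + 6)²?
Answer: 7990145/3226 ≈ 2476.8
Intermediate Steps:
H = 784 (H = 28² = 784)
2477 + (-1210 + 553)/(H + 2442) = 2477 + (-1210 + 553)/(784 + 2442) = 2477 - 657/3226 = 7990145/3226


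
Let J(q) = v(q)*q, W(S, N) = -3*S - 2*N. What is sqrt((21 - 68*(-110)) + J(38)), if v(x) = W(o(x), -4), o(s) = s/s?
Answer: sqrt(7691) ≈ 87.698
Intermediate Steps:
o(s) = 1
v(x) = 5 (v(x) = -3*1 - 2*(-4) = -3 + 8 = 5)
J(q) = 5*q
sqrt((21 - 68*(-110)) + J(38)) = sqrt((21 - 68*(-110)) + 5*38) = sqrt((21 + 7480) + 190) = sqrt(7501 + 190) = sqrt(7691)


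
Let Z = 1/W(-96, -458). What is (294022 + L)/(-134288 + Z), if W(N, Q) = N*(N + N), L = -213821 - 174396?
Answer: 347240448/495039283 ≈ 0.70144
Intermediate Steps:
L = -388217
W(N, Q) = 2*N² (W(N, Q) = N*(2*N) = 2*N²)
Z = 1/18432 (Z = 1/(2*(-96)²) = 1/(2*9216) = 1/18432 ≈ 5.4253e-5)
(294022 + L)/(-134288 + Z) = (294022 - 388217)/(-134288 + 1/18432) = -94195/(-2475196415/18432) = -94195*(-18432/2475196415) = 347240448/495039283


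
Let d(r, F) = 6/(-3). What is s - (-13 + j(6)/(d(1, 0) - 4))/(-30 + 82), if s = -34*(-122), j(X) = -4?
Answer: 647125/156 ≈ 4148.2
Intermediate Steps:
d(r, F) = -2 (d(r, F) = 6*(-⅓) = -2)
s = 4148
s - (-13 + j(6)/(d(1, 0) - 4))/(-30 + 82) = 4148 - (-13 - 4/(-2 - 4))/(-30 + 82) = 4148 - (-13 - 4/(-6))/52 = 4148 - (-13 - ⅙*(-4))/52 = 4148 - (-13 + ⅔)/52 = 4148 - (-37)/(52*3) = 4148 - 1*(-37/156) = 4148 + 37/156 = 647125/156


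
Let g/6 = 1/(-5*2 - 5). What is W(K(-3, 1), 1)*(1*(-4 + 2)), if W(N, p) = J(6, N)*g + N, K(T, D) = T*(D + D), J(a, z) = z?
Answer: 36/5 ≈ 7.2000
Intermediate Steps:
g = -⅖ (g = 6/(-5*2 - 5) = 6/(-10 - 5) = 6/(-15) = 6*(-1/15) = -⅖ ≈ -0.40000)
K(T, D) = 2*D*T (K(T, D) = T*(2*D) = 2*D*T)
W(N, p) = 3*N/5 (W(N, p) = N*(-⅖) + N = -2*N/5 + N = 3*N/5)
W(K(-3, 1), 1)*(1*(-4 + 2)) = (3*(2*1*(-3))/5)*(1*(-4 + 2)) = ((⅗)*(-6))*(1*(-2)) = -18/5*(-2) = 36/5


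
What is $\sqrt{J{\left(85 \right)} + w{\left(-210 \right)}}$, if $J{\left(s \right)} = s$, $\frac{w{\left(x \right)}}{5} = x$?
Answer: $i \sqrt{965} \approx 31.064 i$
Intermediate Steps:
$w{\left(x \right)} = 5 x$
$\sqrt{J{\left(85 \right)} + w{\left(-210 \right)}} = \sqrt{85 + 5 \left(-210\right)} = \sqrt{85 - 1050} = \sqrt{-965} = i \sqrt{965}$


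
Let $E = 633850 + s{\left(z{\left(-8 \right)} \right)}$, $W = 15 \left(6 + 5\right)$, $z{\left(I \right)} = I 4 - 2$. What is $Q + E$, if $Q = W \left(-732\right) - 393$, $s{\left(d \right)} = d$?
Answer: $512643$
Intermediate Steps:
$z{\left(I \right)} = -2 + 4 I$ ($z{\left(I \right)} = 4 I - 2 = -2 + 4 I$)
$W = 165$ ($W = 15 \cdot 11 = 165$)
$E = 633816$ ($E = 633850 + \left(-2 + 4 \left(-8\right)\right) = 633850 - 34 = 633816$)
$Q = -121173$ ($Q = 165 \left(-732\right) - 393 = -120780 - 393 = -121173$)
$Q + E = -121173 + 633816 = 512643$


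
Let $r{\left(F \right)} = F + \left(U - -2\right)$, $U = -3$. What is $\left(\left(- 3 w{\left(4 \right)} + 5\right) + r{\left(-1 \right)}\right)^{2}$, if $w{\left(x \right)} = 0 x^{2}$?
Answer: $9$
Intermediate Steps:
$r{\left(F \right)} = -1 + F$ ($r{\left(F \right)} = F - 1 = -1 + F$)
$w{\left(x \right)} = 0$
$\left(\left(- 3 w{\left(4 \right)} + 5\right) + r{\left(-1 \right)}\right)^{2} = \left(\left(\left(-3\right) 0 + 5\right) - 2\right)^{2} = \left(\left(0 + 5\right) - 2\right)^{2} = \left(5 - 2\right)^{2} = 3^{2} = 9$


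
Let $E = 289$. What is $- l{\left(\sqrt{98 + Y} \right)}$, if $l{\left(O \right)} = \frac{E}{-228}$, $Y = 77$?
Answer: $\frac{289}{228} \approx 1.2675$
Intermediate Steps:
$l{\left(O \right)} = - \frac{289}{228}$ ($l{\left(O \right)} = \frac{289}{-228} = 289 \left(- \frac{1}{228}\right) = - \frac{289}{228}$)
$- l{\left(\sqrt{98 + Y} \right)} = \left(-1\right) \left(- \frac{289}{228}\right) = \frac{289}{228}$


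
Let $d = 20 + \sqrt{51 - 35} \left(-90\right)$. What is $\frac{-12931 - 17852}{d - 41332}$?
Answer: $\frac{30783}{41672} \approx 0.7387$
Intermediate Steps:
$d = -340$ ($d = 20 + \sqrt{16} \left(-90\right) = 20 + 4 \left(-90\right) = 20 - 360 = -340$)
$\frac{-12931 - 17852}{d - 41332} = \frac{-12931 - 17852}{-340 - 41332} = - \frac{30783}{-41672} = \left(-30783\right) \left(- \frac{1}{41672}\right) = \frac{30783}{41672}$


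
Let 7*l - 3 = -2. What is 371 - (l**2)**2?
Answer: 890770/2401 ≈ 371.00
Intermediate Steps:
l = 1/7 (l = 3/7 + (1/7)*(-2) = 3/7 - 2/7 = 1/7 ≈ 0.14286)
371 - (l**2)**2 = 371 - ((1/7)**2)**2 = 371 - (1/49)**2 = 371 - 1*1/2401 = 371 - 1/2401 = 890770/2401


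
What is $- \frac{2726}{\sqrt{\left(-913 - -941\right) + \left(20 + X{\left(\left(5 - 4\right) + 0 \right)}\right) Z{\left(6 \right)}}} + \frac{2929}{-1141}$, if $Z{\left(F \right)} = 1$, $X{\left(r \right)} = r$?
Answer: $- \frac{447267}{1141} \approx -392.0$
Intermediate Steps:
$- \frac{2726}{\sqrt{\left(-913 - -941\right) + \left(20 + X{\left(\left(5 - 4\right) + 0 \right)}\right) Z{\left(6 \right)}}} + \frac{2929}{-1141} = - \frac{2726}{\sqrt{\left(-913 - -941\right) + \left(20 + \left(\left(5 - 4\right) + 0\right)\right) 1}} + \frac{2929}{-1141} = - \frac{2726}{\sqrt{\left(-913 + 941\right) + \left(20 + \left(1 + 0\right)\right) 1}} + 2929 \left(- \frac{1}{1141}\right) = - \frac{2726}{\sqrt{28 + \left(20 + 1\right) 1}} - \frac{2929}{1141} = - \frac{2726}{\sqrt{28 + 21 \cdot 1}} - \frac{2929}{1141} = - \frac{2726}{\sqrt{28 + 21}} - \frac{2929}{1141} = - \frac{2726}{\sqrt{49}} - \frac{2929}{1141} = - \frac{2726}{7} - \frac{2929}{1141} = - \frac{447267}{1141}$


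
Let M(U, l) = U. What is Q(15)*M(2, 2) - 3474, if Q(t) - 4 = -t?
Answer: -3496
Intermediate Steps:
Q(t) = 4 - t
Q(15)*M(2, 2) - 3474 = (4 - 1*15)*2 - 3474 = (4 - 15)*2 - 3474 = -11*2 - 3474 = -22 - 3474 = -3496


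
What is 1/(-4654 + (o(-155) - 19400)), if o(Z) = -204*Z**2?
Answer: -1/4925154 ≈ -2.0304e-7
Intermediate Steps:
1/(-4654 + (o(-155) - 19400)) = 1/(-4654 + (-204*(-155)**2 - 19400)) = 1/(-4654 + (-204*24025 - 19400)) = 1/(-4654 + (-4901100 - 19400)) = 1/(-4654 - 4920500) = 1/(-4925154) = -1/4925154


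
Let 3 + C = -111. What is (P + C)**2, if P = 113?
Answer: 1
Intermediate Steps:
C = -114 (C = -3 - 111 = -114)
(P + C)**2 = (113 - 114)**2 = (-1)**2 = 1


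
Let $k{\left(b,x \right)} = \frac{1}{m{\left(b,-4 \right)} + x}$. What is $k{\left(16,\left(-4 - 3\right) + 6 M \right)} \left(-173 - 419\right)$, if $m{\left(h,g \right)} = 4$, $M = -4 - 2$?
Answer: $\frac{592}{39} \approx 15.179$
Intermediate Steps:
$M = -6$
$k{\left(b,x \right)} = \frac{1}{4 + x}$
$k{\left(16,\left(-4 - 3\right) + 6 M \right)} \left(-173 - 419\right) = \frac{-173 - 419}{4 + \left(\left(-4 - 3\right) + 6 \left(-6\right)\right)} = \frac{1}{4 - 43} \left(-592\right) = \frac{1}{-39} \left(-592\right) = \left(- \frac{1}{39}\right) \left(-592\right) = \frac{592}{39}$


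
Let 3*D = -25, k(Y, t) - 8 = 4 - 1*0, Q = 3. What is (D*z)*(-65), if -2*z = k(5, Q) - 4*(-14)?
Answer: -55250/3 ≈ -18417.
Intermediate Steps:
k(Y, t) = 12 (k(Y, t) = 8 + (4 - 1*0) = 8 + (4 + 0) = 8 + 4 = 12)
D = -25/3 (D = (⅓)*(-25) = -25/3 ≈ -8.3333)
z = -34 (z = -(12 - 4*(-14))/2 = -(12 - 1*(-56))/2 = -(12 + 56)/2 = -½*68 = -34)
(D*z)*(-65) = -25/3*(-34)*(-65) = (850/3)*(-65) = -55250/3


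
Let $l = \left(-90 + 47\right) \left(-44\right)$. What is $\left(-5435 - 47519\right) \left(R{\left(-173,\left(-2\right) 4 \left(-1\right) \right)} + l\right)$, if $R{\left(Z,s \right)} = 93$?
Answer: $-105113690$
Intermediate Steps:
$l = 1892$ ($l = \left(-43\right) \left(-44\right) = 1892$)
$\left(-5435 - 47519\right) \left(R{\left(-173,\left(-2\right) 4 \left(-1\right) \right)} + l\right) = \left(-5435 - 47519\right) \left(93 + 1892\right) = \left(-52954\right) 1985 = -105113690$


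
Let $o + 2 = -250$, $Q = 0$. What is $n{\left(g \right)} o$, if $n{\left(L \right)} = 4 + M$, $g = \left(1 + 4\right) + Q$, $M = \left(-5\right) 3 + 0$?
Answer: $2772$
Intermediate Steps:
$M = -15$ ($M = -15 + 0 = -15$)
$g = 5$ ($g = \left(1 + 4\right) + 0 = 5 + 0 = 5$)
$o = -252$ ($o = -2 - 250 = -252$)
$n{\left(L \right)} = -11$ ($n{\left(L \right)} = 4 - 15 = -11$)
$n{\left(g \right)} o = \left(-11\right) \left(-252\right) = 2772$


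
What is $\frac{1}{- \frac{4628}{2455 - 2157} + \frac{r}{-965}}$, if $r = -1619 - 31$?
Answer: $- \frac{28757}{397432} \approx -0.072357$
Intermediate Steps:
$r = -1650$
$\frac{1}{- \frac{4628}{2455 - 2157} + \frac{r}{-965}} = \frac{1}{- \frac{4628}{2455 - 2157} - \frac{1650}{-965}} = \frac{1}{- \frac{4628}{2455 - 2157} - - \frac{330}{193}} = \frac{1}{- \frac{4628}{298} + \frac{330}{193}} = \frac{1}{\left(-4628\right) \frac{1}{298} + \frac{330}{193}} = \frac{1}{- \frac{2314}{149} + \frac{330}{193}} = \frac{1}{- \frac{397432}{28757}} = - \frac{28757}{397432}$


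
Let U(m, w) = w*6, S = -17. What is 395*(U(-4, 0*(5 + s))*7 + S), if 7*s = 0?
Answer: -6715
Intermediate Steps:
s = 0 (s = (1/7)*0 = 0)
U(m, w) = 6*w
395*(U(-4, 0*(5 + s))*7 + S) = 395*((6*(0*(5 + 0)))*7 - 17) = 395*((6*(0*5))*7 - 17) = 395*((6*0)*7 - 17) = 395*(0*7 - 17) = 395*(0 - 17) = 395*(-17) = -6715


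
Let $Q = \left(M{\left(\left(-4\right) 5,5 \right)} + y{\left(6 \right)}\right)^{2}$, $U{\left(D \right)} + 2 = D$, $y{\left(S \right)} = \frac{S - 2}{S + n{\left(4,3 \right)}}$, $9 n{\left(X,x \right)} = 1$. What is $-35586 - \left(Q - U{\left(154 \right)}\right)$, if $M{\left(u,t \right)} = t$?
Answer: $- \frac{107284571}{3025} \approx -35466.0$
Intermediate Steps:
$n{\left(X,x \right)} = \frac{1}{9}$ ($n{\left(X,x \right)} = \frac{1}{9} \cdot 1 = \frac{1}{9}$)
$y{\left(S \right)} = \frac{-2 + S}{\frac{1}{9} + S}$ ($y{\left(S \right)} = \frac{S - 2}{S + \frac{1}{9}} = \frac{-2 + S}{\frac{1}{9} + S}$)
$U{\left(D \right)} = -2 + D$
$Q = \frac{96721}{3025}$ ($Q = \left(5 + \frac{9 \left(-2 + 6\right)}{1 + 9 \cdot 6}\right)^{2} = \left(5 + 9 \frac{1}{1 + 54} \cdot 4\right)^{2} = \left(5 + 9 \cdot \frac{1}{55} \cdot 4\right)^{2} = \left(5 + \frac{36}{55}\right)^{2} = \left(\frac{311}{55}\right)^{2} = \frac{96721}{3025} \approx 31.974$)
$-35586 - \left(Q - U{\left(154 \right)}\right) = -35586 - \left(\frac{96721}{3025} - \left(-2 + 154\right)\right) = -35586 - \left(\frac{96721}{3025} - 152\right) = -35586 - - \frac{363079}{3025} = -35586 + \frac{363079}{3025} = - \frac{107284571}{3025}$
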